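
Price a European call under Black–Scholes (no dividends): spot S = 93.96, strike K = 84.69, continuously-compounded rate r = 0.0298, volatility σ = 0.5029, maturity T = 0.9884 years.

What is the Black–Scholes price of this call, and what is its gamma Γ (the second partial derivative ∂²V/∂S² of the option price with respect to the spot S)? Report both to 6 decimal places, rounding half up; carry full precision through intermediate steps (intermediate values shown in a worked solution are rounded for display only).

σ√T = 0.5029·√0.9884 = 0.499975
d₁ = (ln(S/K) + (r+σ²/2)T) / (σ√T) = (ln(93.96/84.69) + (0.0298+0.5029²/2)·0.9884) / 0.499975 = (0.103872 + 0.154442) / 0.499975 = 0.516653
d₂ = d₁ − σ√T = 0.516653 − 0.499975 = 0.016678
e^{−rT} = e^{−0.0298·0.9884} = 0.970975
N(d₁) = 0.697301,  N(d₂) = 0.506653
Call price V = S·N(d₁) − K·e^{−rT}·N(d₂) = 65.518374 − 41.663058 = 23.855316
φ(d₁) = (1/√(2π))·e^{−d₁²/2} = 0.349098
Γ = φ(d₁) / (S·σ·√T) = 0.007431

price = 23.855316
Γ = 0.007431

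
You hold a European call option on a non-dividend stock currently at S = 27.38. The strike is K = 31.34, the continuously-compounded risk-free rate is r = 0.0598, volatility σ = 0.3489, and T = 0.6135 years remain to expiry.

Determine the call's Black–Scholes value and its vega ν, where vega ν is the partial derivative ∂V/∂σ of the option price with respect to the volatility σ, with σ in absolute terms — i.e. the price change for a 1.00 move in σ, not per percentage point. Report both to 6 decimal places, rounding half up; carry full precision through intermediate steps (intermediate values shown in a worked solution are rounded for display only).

σ√T = 0.3489·√0.6135 = 0.273280
d₁ = (ln(S/K) + (r+σ²/2)T) / (σ√T) = (ln(27.38/31.34) + (0.0598+0.3489²/2)·0.6135) / 0.273280 = (-0.135082 + 0.074028) / 0.273280 = -0.223412
d₂ = d₁ − σ√T = -0.223412 − 0.273280 = -0.496692
e^{−rT} = e^{−0.0598·0.6135} = 0.963978
N(d₁) = 0.411607,  N(d₂) = 0.309703
Call price V = S·N(d₁) − K·e^{−rT}·N(d₂) = 11.269812 − 9.356457 = 1.913356
φ(d₁) = (1/√(2π))·e^{−d₁²/2} = 0.389109
ν = S·φ(d₁)·√T = 8.344731

price = 1.913356
ν = 8.344731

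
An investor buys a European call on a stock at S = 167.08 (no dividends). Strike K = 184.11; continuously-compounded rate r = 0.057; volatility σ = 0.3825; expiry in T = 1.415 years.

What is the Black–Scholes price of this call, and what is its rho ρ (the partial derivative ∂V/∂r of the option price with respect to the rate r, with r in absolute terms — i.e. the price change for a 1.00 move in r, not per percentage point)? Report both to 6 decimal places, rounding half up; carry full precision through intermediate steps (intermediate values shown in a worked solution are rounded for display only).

σ√T = 0.3825·√1.415 = 0.454998
d₁ = (ln(S/K) + (r+σ²/2)T) / (σ√T) = (ln(167.08/184.11) + (0.057+0.3825²/2)·1.415) / 0.454998 = (-0.097061 + 0.184167) / 0.454998 = 0.191443
d₂ = d₁ − σ√T = 0.191443 − 0.454998 = -0.263556
e^{−rT} = e^{−0.057·1.415} = 0.922512
N(d₁) = 0.575911,  N(d₂) = 0.396061
Call price V = S·N(d₁) − K·e^{−rT}·N(d₂) = 96.223135 − 67.268482 = 28.954654
ρ = K·T·e^{−rT}·N(d₂) = 95.184901

price = 28.954654
ρ = 95.184901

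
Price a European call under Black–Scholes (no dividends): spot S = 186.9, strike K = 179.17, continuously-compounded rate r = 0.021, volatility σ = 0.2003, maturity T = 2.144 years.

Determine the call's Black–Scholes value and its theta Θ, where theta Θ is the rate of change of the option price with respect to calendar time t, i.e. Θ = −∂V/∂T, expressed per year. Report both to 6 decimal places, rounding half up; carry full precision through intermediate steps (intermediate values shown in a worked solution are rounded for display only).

σ√T = 0.2003·√2.144 = 0.293287
d₁ = (ln(S/K) + (r+σ²/2)T) / (σ√T) = (ln(186.9/179.17) + (0.021+0.2003²/2)·2.144) / 0.293287 = (0.042239 + 0.088033) / 0.293287 = 0.444177
d₂ = d₁ − σ√T = 0.444177 − 0.293287 = 0.150889
e^{−rT} = e^{−0.021·2.144} = 0.955975
N(d₁) = 0.671543,  N(d₂) = 0.559968
Call price V = S·N(d₁) − K·e^{−rT}·N(d₂) = 125.511301 − 95.912493 = 29.598808
φ(d₁) = (1/√(2π))·e^{−d₁²/2} = 0.361467
Θ = −S·φ(d₁)·σ/(2√T) − r·K·e^{−rT}·N(d₂) = −4.620791 − 2.014162 = -6.634953

price = 29.598808
Θ = -6.634953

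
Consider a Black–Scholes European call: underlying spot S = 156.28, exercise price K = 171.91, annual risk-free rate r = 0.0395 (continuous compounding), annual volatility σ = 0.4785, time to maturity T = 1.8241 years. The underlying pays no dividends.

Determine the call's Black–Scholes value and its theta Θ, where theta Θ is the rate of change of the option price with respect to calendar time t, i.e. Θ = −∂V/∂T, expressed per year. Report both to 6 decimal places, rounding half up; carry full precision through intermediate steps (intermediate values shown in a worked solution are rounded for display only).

σ√T = 0.4785·√1.8241 = 0.646258
d₁ = (ln(S/K) + (r+σ²/2)T) / (σ√T) = (ln(156.28/171.91) + (0.0395+0.4785²/2)·1.8241) / 0.646258 = (-0.095322 + 0.280877) / 0.646258 = 0.287122
d₂ = d₁ − σ√T = 0.287122 − 0.646258 = -0.359136
e^{−rT} = e^{−0.0395·1.8241} = 0.930483
N(d₁) = 0.612991,  N(d₂) = 0.359747
Call price V = S·N(d₁) − K·e^{−rT}·N(d₂) = 95.798174 − 57.544793 = 38.253381
φ(d₁) = (1/√(2π))·e^{−d₁²/2} = 0.382832
Θ = −S·φ(d₁)·σ/(2√T) − r·K·e^{−rT}·N(d₂) = −10.598384 − 2.273019 = -12.871403

price = 38.253381
Θ = -12.871403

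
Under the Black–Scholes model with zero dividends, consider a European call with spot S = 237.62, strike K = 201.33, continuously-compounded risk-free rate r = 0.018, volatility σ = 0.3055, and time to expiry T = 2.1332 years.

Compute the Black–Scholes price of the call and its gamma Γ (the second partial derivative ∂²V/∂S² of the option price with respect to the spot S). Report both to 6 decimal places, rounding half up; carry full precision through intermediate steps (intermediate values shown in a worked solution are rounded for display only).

σ√T = 0.3055·√2.1332 = 0.446197
d₁ = (ln(S/K) + (r+σ²/2)T) / (σ√T) = (ln(237.62/201.33) + (0.018+0.3055²/2)·2.1332) / 0.446197 = (0.165727 + 0.137944) / 0.446197 = 0.680576
d₂ = d₁ − σ√T = 0.680576 − 0.446197 = 0.234378
e^{−rT} = e^{−0.018·2.1332} = 0.962330
N(d₁) = 0.751930,  N(d₂) = 0.592654
Call price V = S·N(d₁) − K·e^{−rT}·N(d₂) = 178.673600 − 114.824375 = 63.849225
φ(d₁) = (1/√(2π))·e^{−d₁²/2} = 0.316469
Γ = φ(d₁) / (S·σ·√T) = 0.002985

price = 63.849225
Γ = 0.002985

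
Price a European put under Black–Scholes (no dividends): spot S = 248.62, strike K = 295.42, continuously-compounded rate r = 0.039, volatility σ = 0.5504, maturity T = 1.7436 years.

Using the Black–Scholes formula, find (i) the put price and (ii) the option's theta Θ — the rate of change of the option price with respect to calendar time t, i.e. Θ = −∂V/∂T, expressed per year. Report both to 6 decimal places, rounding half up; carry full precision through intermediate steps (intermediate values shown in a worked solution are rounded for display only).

price = 88.836501
Θ = -12.708929

σ√T = 0.5504·√1.7436 = 0.726778
d₁ = (ln(S/K) + (r+σ²/2)T) / (σ√T) = (ln(248.62/295.42) + (0.039+0.5504²/2)·1.7436) / 0.726778 = (-0.172472 + 0.332104) / 0.726778 = 0.219642
d₂ = d₁ − σ√T = 0.219642 − 0.726778 = -0.507136
e^{−rT} = e^{−0.039·1.7436} = 0.934260
N(−d₁) = 0.413075,  N(−d₂) = 0.693970
Put price V = K·e^{−rT}·N(−d₂) − S·N(−d₁) = 191.535181 − 102.698680 = 88.836501
φ(d₁) = (1/√(2π))·e^{−d₁²/2} = 0.389434
Θ = −S·φ(d₁)·σ/(2√T) + r·K·e^{−rT}·N(−d₂) = −20.178801 + 7.469872 = -12.708929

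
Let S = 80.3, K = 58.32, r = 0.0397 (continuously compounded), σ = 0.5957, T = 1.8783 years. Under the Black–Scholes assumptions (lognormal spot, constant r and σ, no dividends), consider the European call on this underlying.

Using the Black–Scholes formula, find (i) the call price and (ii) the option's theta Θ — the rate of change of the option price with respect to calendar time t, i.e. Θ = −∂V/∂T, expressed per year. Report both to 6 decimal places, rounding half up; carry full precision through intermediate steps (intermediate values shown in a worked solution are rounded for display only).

price = 36.653050
Θ = -5.818541

σ√T = 0.5957·√1.8783 = 0.816413
d₁ = (ln(S/K) + (r+σ²/2)T) / (σ√T) = (ln(80.3/58.32) + (0.0397+0.5957²/2)·1.8783) / 0.816413 = (0.319825 + 0.407834) / 0.816413 = 0.891287
d₂ = d₁ − σ√T = 0.891287 − 0.816413 = 0.074873
e^{−rT} = e^{−0.0397·1.8783} = 0.928144
N(d₁) = 0.813612,  N(d₂) = 0.529842
Call price V = S·N(d₁) − K·e^{−rT}·N(d₂) = 65.333070 − 28.680020 = 36.653050
φ(d₁) = (1/√(2π))·e^{−d₁²/2} = 0.268170
Θ = −S·φ(d₁)·σ/(2√T) − r·K·e^{−rT}·N(d₂) = −4.679944 − 1.138597 = -5.818541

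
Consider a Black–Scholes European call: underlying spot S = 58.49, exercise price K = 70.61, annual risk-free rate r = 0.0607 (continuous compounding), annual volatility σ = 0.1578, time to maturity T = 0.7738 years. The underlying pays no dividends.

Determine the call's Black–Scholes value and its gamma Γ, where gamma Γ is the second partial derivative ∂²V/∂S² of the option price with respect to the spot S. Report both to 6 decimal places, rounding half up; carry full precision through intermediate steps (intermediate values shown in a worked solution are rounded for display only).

σ√T = 0.1578·√0.7738 = 0.138810
d₁ = (ln(S/K) + (r+σ²/2)T) / (σ√T) = (ln(58.49/70.61) + (0.0607+0.1578²/2)·0.7738) / 0.138810 = (-0.188316 + 0.056604) / 0.138810 = -0.948865
d₂ = d₁ − σ√T = -0.948865 − 0.138810 = -1.087676
e^{−rT} = e^{−0.0607·0.7738} = 0.954116
N(d₁) = 0.171345,  N(d₂) = 0.138369
Call price V = S·N(d₁) − K·e^{−rT}·N(d₂) = 10.021943 − 9.321953 = 0.699989
φ(d₁) = (1/√(2π))·e^{−d₁²/2} = 0.254333
Γ = φ(d₁) / (S·σ·√T) = 0.031326

price = 0.699989
Γ = 0.031326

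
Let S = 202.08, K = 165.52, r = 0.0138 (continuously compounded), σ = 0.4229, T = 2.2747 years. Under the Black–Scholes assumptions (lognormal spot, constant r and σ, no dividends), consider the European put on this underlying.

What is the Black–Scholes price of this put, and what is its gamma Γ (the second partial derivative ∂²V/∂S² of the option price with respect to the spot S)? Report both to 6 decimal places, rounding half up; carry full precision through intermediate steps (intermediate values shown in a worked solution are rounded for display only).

σ√T = 0.4229·√2.2747 = 0.637822
d₁ = (ln(S/K) + (r+σ²/2)T) / (σ√T) = (ln(202.08/165.52) + (0.0138+0.4229²/2)·2.2747) / 0.637822 = (0.199572 + 0.234800) / 0.637822 = 0.681022
d₂ = d₁ − σ√T = 0.681022 − 0.637822 = 0.043200
e^{−rT} = e^{−0.0138·2.2747} = 0.969097
N(−d₁) = 0.247929,  N(−d₂) = 0.482771
Put price V = K·e^{−rT}·N(−d₂) − S·N(−d₁) = 77.438850 − 50.101438 = 27.337412
φ(d₁) = (1/√(2π))·e^{−d₁²/2} = 0.316373
Γ = φ(d₁) / (S·σ·√T) = 0.002455

price = 27.337412
Γ = 0.002455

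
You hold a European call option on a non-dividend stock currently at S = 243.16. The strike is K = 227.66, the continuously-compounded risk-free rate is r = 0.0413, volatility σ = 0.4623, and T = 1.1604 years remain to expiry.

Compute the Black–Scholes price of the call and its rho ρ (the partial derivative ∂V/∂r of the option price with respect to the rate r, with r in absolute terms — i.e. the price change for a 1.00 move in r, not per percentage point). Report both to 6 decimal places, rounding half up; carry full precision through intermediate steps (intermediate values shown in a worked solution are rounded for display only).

price = 59.470176
ρ = 123.847830

σ√T = 0.4623·√1.1604 = 0.497998
d₁ = (ln(S/K) + (r+σ²/2)T) / (σ√T) = (ln(243.16/227.66) + (0.0413+0.4623²/2)·1.1604) / 0.497998 = (0.065866 + 0.171926) / 0.497998 = 0.477496
d₂ = d₁ − σ√T = 0.477496 − 0.497998 = -0.020502
e^{−rT} = e^{−0.0413·1.1604} = 0.953206
N(d₁) = 0.683495,  N(d₂) = 0.491821
Call price V = S·N(d₁) − K·e^{−rT}·N(d₂) = 166.198743 − 106.728568 = 59.470176
ρ = K·T·e^{−rT}·N(d₂) = 123.847830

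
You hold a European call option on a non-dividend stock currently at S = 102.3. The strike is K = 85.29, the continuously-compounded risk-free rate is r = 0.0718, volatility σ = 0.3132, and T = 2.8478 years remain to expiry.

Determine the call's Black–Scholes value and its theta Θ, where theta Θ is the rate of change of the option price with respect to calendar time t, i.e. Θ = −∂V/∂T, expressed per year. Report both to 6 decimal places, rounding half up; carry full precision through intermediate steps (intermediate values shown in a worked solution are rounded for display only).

σ√T = 0.3132·√2.8478 = 0.528538
d₁ = (ln(S/K) + (r+σ²/2)T) / (σ√T) = (ln(102.3/85.29) + (0.0718+0.3132²/2)·2.8478) / 0.528538 = (0.181852 + 0.344148) / 0.528538 = 0.995199
d₂ = d₁ − σ√T = 0.995199 − 0.528538 = 0.466661
e^{−rT} = e^{−0.0718·2.8478} = 0.815078
N(d₁) = 0.840180,  N(d₂) = 0.679629
Call price V = S·N(d₁) − K·e^{−rT}·N(d₂) = 85.950443 − 47.246403 = 38.704040
φ(d₁) = (1/√(2π))·e^{−d₁²/2} = 0.243132
Θ = −S·φ(d₁)·σ/(2√T) − r·K·e^{−rT}·N(d₂) = −2.308104 − 3.392292 = -5.700396

price = 38.704040
Θ = -5.700396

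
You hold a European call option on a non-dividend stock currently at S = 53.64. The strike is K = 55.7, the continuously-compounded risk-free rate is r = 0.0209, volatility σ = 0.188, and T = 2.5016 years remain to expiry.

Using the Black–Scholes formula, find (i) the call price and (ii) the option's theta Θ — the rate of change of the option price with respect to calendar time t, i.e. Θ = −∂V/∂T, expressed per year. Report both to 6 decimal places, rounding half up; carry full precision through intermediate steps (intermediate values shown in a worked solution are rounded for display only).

price = 6.689963
Θ = -1.755763

σ√T = 0.188·√2.5016 = 0.297349
d₁ = (ln(S/K) + (r+σ²/2)T) / (σ√T) = (ln(53.64/55.7) + (0.0209+0.188²/2)·2.5016) / 0.297349 = (-0.037685 + 0.096492) / 0.297349 = 0.197770
d₂ = d₁ − σ√T = 0.197770 − 0.297349 = -0.099580
e^{−rT} = e^{−0.0209·2.5016} = 0.949060
N(d₁) = 0.578387,  N(d₂) = 0.460339
Call price V = S·N(d₁) − K·e^{−rT}·N(d₂) = 31.024696 − 24.334733 = 6.689963
φ(d₁) = (1/√(2π))·e^{−d₁²/2} = 0.391216
Θ = −S·φ(d₁)·σ/(2√T) − r·K·e^{−rT}·N(d₂) = −1.247167 − 0.508596 = -1.755763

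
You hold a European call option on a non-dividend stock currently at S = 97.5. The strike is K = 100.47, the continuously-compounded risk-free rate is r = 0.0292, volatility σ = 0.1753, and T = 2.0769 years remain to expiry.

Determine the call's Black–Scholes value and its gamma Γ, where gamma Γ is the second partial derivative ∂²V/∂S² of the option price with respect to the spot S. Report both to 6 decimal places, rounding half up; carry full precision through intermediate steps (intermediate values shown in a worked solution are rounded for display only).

σ√T = 0.1753·√2.0769 = 0.252633
d₁ = (ln(S/K) + (r+σ²/2)T) / (σ√T) = (ln(97.5/100.47) + (0.0292+0.1753²/2)·2.0769) / 0.252633 = (-0.030007 + 0.092557) / 0.252633 = 0.247594
d₂ = d₁ − σ√T = 0.247594 − 0.252633 = -0.005039
e^{−rT} = e^{−0.0292·2.0769} = 0.941157
N(d₁) = 0.597776,  N(d₂) = 0.497990
Call price V = S·N(d₁) − K·e^{−rT}·N(d₂) = 58.283130 − 47.088933 = 11.194197
φ(d₁) = (1/√(2π))·e^{−d₁²/2} = 0.386900
Γ = φ(d₁) / (S·σ·√T) = 0.015707

price = 11.194197
Γ = 0.015707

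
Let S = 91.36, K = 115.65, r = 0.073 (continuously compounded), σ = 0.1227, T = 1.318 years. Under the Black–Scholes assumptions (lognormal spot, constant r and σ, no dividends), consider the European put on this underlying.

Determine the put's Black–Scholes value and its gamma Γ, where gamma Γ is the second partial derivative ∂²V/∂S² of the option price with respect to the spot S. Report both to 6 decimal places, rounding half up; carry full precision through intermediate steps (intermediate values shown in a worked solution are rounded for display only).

σ√T = 0.1227·√1.318 = 0.140865
d₁ = (ln(S/K) + (r+σ²/2)T) / (σ√T) = (ln(91.36/115.65) + (0.073+0.1227²/2)·1.318) / 0.140865 = (-0.235761 + 0.106135) / 0.140865 = -0.920211
d₂ = d₁ − σ√T = -0.920211 − 0.140865 = -1.061075
e^{−rT} = e^{−0.073·1.318} = 0.908270
N(−d₁) = 0.821269,  N(−d₂) = 0.855672
Put price V = K·e^{−rT}·N(−d₂) − S·N(−d₁) = 89.880985 − 75.031101 = 14.849884
φ(d₁) = (1/√(2π))·e^{−d₁²/2} = 0.261236
Γ = φ(d₁) / (S·σ·√T) = 0.020299

price = 14.849884
Γ = 0.020299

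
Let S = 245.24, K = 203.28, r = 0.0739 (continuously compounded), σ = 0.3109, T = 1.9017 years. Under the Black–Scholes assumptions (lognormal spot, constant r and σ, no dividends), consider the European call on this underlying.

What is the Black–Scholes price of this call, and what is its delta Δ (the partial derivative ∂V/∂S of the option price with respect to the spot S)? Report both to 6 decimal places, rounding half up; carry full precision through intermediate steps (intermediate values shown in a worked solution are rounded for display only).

σ√T = 0.3109·√1.9017 = 0.428738
d₁ = (ln(S/K) + (r+σ²/2)T) / (σ√T) = (ln(245.24/203.28) + (0.0739+0.3109²/2)·1.9017) / 0.428738 = (0.187653 + 0.232444) / 0.428738 = 0.979845
d₂ = d₁ − σ√T = 0.979845 − 0.428738 = 0.551107
e^{−rT} = e^{−0.0739·1.9017} = 0.868893
N(d₁) = 0.836419,  N(d₂) = 0.709220
Call price V = S·N(d₁) − K·e^{−rT}·N(d₂) = 205.123332 − 125.268472 = 79.854860
Δ = N(d₁) = 0.836419

price = 79.854860
Δ = 0.836419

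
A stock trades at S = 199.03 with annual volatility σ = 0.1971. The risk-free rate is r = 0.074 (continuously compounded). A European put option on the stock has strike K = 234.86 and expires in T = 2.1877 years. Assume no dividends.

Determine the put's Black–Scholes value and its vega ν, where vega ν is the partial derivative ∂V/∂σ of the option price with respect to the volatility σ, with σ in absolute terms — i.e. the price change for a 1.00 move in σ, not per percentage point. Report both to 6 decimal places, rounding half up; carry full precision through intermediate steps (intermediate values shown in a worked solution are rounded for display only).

σ√T = 0.1971·√2.1877 = 0.291528
d₁ = (ln(S/K) + (r+σ²/2)T) / (σ√T) = (ln(199.03/234.86) + (0.074+0.1971²/2)·2.1877) / 0.291528 = (-0.165534 + 0.204384) / 0.291528 = 0.133264
d₂ = d₁ − σ√T = 0.133264 − 0.291528 = -0.158265
e^{−rT} = e^{−0.074·2.1877} = 0.850535
N(−d₁) = 0.446992,  N(−d₂) = 0.562876
Put price V = K·e^{−rT}·N(−d₂) − S·N(−d₁) = 112.438177 − 88.964904 = 23.473273
φ(d₁) = (1/√(2π))·e^{−d₁²/2} = 0.395416
ν = S·φ(d₁)·√T = 116.403525

price = 23.473273
ν = 116.403525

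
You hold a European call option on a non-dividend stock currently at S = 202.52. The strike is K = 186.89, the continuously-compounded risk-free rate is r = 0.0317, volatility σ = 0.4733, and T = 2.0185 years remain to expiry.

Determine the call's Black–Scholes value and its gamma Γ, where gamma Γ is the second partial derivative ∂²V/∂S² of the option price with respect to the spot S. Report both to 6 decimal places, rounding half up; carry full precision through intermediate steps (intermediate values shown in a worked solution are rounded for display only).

price = 64.442747
Γ = 0.002517

σ√T = 0.4733·√2.0185 = 0.672436
d₁ = (ln(S/K) + (r+σ²/2)T) / (σ√T) = (ln(202.52/186.89) + (0.0317+0.4733²/2)·2.0185) / 0.672436 = (0.080318 + 0.290071) / 0.672436 = 0.550818
d₂ = d₁ − σ√T = 0.550818 − 0.672436 = -0.121618
e^{−rT} = e^{−0.0317·2.0185} = 0.938018
N(d₁) = 0.709121,  N(d₂) = 0.451601
Call price V = S·N(d₁) − K·e^{−rT}·N(d₂) = 143.611151 − 79.168404 = 64.442747
φ(d₁) = (1/√(2π))·e^{−d₁²/2} = 0.342789
Γ = φ(d₁) / (S·σ·√T) = 0.002517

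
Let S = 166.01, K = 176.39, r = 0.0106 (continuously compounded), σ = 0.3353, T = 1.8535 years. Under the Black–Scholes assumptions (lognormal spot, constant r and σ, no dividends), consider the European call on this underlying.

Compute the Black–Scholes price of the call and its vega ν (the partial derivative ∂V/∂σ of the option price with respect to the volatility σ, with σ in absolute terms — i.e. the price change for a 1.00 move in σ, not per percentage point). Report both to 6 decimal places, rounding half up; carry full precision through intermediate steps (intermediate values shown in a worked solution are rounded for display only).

price = 27.246351
ν = 89.305841

σ√T = 0.3353·√1.8535 = 0.456489
d₁ = (ln(S/K) + (r+σ²/2)T) / (σ√T) = (ln(166.01/176.39) + (0.0106+0.3353²/2)·1.8535) / 0.456489 = (-0.060649 + 0.123838) / 0.456489 = 0.138423
d₂ = d₁ − σ√T = 0.138423 − 0.456489 = -0.318065
e^{−rT} = e^{−0.0106·1.8535} = 0.980545
N(d₁) = 0.555047,  N(d₂) = 0.375218
Call price V = S·N(d₁) − K·e^{−rT}·N(d₂) = 92.143349 − 64.896998 = 27.246351
φ(d₁) = (1/√(2π))·e^{−d₁²/2} = 0.395138
ν = S·φ(d₁)·√T = 89.305841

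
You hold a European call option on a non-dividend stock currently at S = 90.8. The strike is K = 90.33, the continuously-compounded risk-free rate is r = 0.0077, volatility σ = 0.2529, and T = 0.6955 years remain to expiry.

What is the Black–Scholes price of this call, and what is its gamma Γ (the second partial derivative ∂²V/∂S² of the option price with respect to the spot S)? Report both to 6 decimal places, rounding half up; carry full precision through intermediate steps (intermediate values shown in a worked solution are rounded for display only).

σ√T = 0.2529·√0.6955 = 0.210910
d₁ = (ln(S/K) + (r+σ²/2)T) / (σ√T) = (ln(90.8/90.33) + (0.0077+0.2529²/2)·0.6955) / 0.210910 = (0.005190 + 0.027597) / 0.210910 = 0.155453
d₂ = d₁ − σ√T = 0.155453 − 0.210910 = -0.055457
e^{−rT} = e^{−0.0077·0.6955} = 0.994659
N(d₁) = 0.561768,  N(d₂) = 0.477887
Call price V = S·N(d₁) − K·e^{−rT}·N(d₂) = 51.008514 − 42.936975 = 8.071538
φ(d₁) = (1/√(2π))·e^{−d₁²/2} = 0.394151
Γ = φ(d₁) / (S·σ·√T) = 0.020582

price = 8.071538
Γ = 0.020582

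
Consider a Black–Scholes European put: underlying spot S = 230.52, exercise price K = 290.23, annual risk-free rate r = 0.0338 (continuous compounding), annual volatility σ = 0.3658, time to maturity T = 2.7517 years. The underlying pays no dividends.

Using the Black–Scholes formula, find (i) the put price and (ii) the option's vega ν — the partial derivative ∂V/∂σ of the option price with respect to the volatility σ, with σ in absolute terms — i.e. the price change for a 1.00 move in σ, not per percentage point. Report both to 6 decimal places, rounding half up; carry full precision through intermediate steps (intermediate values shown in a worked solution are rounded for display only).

price = 77.427453
ν = 152.099925

σ√T = 0.3658·√2.7517 = 0.606798
d₁ = (ln(S/K) + (r+σ²/2)T) / (σ√T) = (ln(230.52/290.23) + (0.0338+0.3658²/2)·2.7517) / 0.606798 = (-0.230336 + 0.277109) / 0.606798 = 0.077082
d₂ = d₁ − σ√T = 0.077082 − 0.606798 = -0.529716
e^{−rT} = e^{−0.0338·2.7517} = 0.911187
N(−d₁) = 0.469279,  N(−d₂) = 0.701846
Put price V = K·e^{−rT}·N(−d₂) − S·N(−d₁) = 185.605660 − 108.178208 = 77.427453
φ(d₁) = (1/√(2π))·e^{−d₁²/2} = 0.397759
ν = S·φ(d₁)·√T = 152.099925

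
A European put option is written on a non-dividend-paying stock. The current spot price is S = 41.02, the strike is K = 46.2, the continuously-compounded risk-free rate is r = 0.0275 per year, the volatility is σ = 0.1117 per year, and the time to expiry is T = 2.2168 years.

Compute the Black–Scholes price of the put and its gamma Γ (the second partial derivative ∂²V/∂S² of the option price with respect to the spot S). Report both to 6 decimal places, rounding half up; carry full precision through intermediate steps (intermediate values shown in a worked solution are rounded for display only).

σ√T = 0.1117·√2.2168 = 0.166309
d₁ = (ln(S/K) + (r+σ²/2)T) / (σ√T) = (ln(41.02/46.2) + (0.0275+0.1117²/2)·2.2168) / 0.166309 = (-0.118920 + 0.074791) / 0.166309 = -0.265341
d₂ = d₁ − σ√T = -0.265341 − 0.166309 = -0.431650
e^{−rT} = e^{−0.0275·2.2168} = 0.940859
N(−d₁) = 0.604627,  N(−d₂) = 0.667002
Put price V = K·e^{−rT}·N(−d₂) − S·N(−d₁) = 28.993041 − 24.801783 = 4.191258
φ(d₁) = (1/√(2π))·e^{−d₁²/2} = 0.385143
Γ = φ(d₁) / (S·σ·√T) = 0.056456

price = 4.191258
Γ = 0.056456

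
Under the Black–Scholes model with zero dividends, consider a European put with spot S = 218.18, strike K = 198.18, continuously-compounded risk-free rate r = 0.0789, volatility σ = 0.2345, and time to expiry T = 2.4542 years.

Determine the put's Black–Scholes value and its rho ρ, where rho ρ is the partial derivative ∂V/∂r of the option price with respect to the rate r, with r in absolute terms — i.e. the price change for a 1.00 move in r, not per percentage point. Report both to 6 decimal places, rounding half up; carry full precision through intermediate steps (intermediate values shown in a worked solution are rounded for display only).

σ√T = 0.2345·√2.4542 = 0.367365
d₁ = (ln(S/K) + (r+σ²/2)T) / (σ√T) = (ln(218.18/198.18) + (0.0789+0.2345²/2)·2.4542) / 0.367365 = (0.096145 + 0.261115) / 0.367365 = 0.972492
d₂ = d₁ − σ√T = 0.972492 − 0.367365 = 0.605127
e^{−rT} = e^{−0.0789·2.4542} = 0.823957
N(−d₁) = 0.165403,  N(−d₂) = 0.272547
Put price V = K·e^{−rT}·N(−d₂) − S·N(−d₁) = 44.504758 − 36.087601 = 8.417157
ρ = −K·T·e^{−rT}·N(−d₂) = -109.223578

price = 8.417157
ρ = -109.223578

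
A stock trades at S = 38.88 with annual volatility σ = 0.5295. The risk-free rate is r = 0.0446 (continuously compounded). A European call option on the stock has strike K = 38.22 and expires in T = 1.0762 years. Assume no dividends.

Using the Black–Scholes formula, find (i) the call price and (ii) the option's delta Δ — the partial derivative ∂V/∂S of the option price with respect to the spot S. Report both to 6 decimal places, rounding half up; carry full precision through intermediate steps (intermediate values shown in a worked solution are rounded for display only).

price = 9.430361
Δ = 0.652915

σ√T = 0.5295·√1.0762 = 0.549304
d₁ = (ln(S/K) + (r+σ²/2)T) / (σ√T) = (ln(38.88/38.22) + (0.0446+0.5295²/2)·1.0762) / 0.549304 = (0.017121 + 0.198866) / 0.549304 = 0.393201
d₂ = d₁ − σ√T = 0.393201 − 0.549304 = -0.156103
e^{−rT} = e^{−0.0446·1.0762} = 0.953135
N(d₁) = 0.652915,  N(d₂) = 0.437976
Call price V = S·N(d₁) − K·e^{−rT}·N(d₂) = 25.385317 − 15.954956 = 9.430361
Δ = N(d₁) = 0.652915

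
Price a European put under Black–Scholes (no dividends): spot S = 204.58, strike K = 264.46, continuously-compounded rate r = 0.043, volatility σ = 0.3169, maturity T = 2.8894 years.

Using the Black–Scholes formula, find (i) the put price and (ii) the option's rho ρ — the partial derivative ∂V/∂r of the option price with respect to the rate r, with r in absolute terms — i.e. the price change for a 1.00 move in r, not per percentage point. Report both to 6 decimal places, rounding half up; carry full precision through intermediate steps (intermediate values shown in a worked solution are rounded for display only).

price = 62.369841
ρ = -470.253438

σ√T = 0.3169·√2.8894 = 0.538674
d₁ = (ln(S/K) + (r+σ²/2)T) / (σ√T) = (ln(204.58/264.46) + (0.043+0.3169²/2)·2.8894) / 0.538674 = (-0.256731 + 0.269329) / 0.538674 = 0.023387
d₂ = d₁ − σ√T = 0.023387 − 0.538674 = -0.515287
e^{−rT} = e^{−0.043·2.8894} = 0.883164
N(−d₁) = 0.490671,  N(−d₂) = 0.696824
Put price V = K·e^{−rT}·N(−d₂) − S·N(−d₁) = 162.751242 − 100.381400 = 62.369841
ρ = −K·T·e^{−rT}·N(−d₂) = -470.253438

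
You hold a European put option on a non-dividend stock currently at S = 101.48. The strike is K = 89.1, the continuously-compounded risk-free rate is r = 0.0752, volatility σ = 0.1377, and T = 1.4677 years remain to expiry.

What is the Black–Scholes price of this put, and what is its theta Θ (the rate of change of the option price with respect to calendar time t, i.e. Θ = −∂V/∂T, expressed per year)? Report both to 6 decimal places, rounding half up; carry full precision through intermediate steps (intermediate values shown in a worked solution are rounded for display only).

σ√T = 0.1377·√1.4677 = 0.166822
d₁ = (ln(S/K) + (r+σ²/2)T) / (σ√T) = (ln(101.48/89.1) + (0.0752+0.1377²/2)·1.4677) / 0.166822 = (0.130102 + 0.124286) / 0.166822 = 1.524910
d₂ = d₁ − σ√T = 1.524910 − 0.166822 = 1.358089
e^{−rT} = e^{−0.0752·1.4677} = 0.895502
N(−d₁) = 0.063641,  N(−d₂) = 0.087218
Put price V = K·e^{−rT}·N(−d₂) − S·N(−d₁) = 6.959036 − 6.458260 = 0.500777
φ(d₁) = (1/√(2π))·e^{−d₁²/2} = 0.124729
Θ = −S·φ(d₁)·σ/(2√T) + r·K·e^{−rT}·N(−d₂) = −0.719336 + 0.523320 = -0.196017

price = 0.500777
Θ = -0.196017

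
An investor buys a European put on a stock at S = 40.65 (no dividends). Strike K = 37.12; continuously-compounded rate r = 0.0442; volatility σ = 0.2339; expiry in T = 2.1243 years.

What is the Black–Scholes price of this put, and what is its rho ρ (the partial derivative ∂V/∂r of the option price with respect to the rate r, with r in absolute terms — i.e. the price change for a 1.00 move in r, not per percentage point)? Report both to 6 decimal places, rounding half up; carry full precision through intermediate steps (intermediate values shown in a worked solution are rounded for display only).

σ√T = 0.2339·√2.1243 = 0.340909
d₁ = (ln(S/K) + (r+σ²/2)T) / (σ√T) = (ln(40.65/37.12) + (0.0442+0.2339²/2)·2.1243) / 0.340909 = (0.090843 + 0.152003) / 0.340909 = 0.712350
d₂ = d₁ − σ√T = 0.712350 − 0.340909 = 0.371441
e^{−rT} = e^{−0.0442·2.1243} = 0.910379
N(−d₁) = 0.238124,  N(−d₂) = 0.355154
Put price V = K·e^{−rT}·N(−d₂) − S·N(−d₁) = 12.001831 − 9.679741 = 2.322090
ρ = −K·T·e^{−rT}·N(−d₂) = -25.495490

price = 2.322090
ρ = -25.495490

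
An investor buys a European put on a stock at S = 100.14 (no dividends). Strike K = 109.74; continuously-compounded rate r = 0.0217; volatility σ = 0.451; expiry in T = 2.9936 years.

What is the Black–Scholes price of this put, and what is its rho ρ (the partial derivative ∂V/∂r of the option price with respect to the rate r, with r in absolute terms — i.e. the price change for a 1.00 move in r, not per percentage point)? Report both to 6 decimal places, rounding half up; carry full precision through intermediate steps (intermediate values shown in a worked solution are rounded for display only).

σ√T = 0.451·√2.9936 = 0.780321
d₁ = (ln(S/K) + (r+σ²/2)T) / (σ√T) = (ln(100.14/109.74) + (0.0217+0.451²/2)·2.9936) / 0.780321 = (-0.091545 + 0.369412) / 0.780321 = 0.356093
d₂ = d₁ − σ√T = 0.356093 − 0.780321 = -0.424228
e^{−rT} = e^{−0.0217·2.9936} = 0.937104
N(−d₁) = 0.360885,  N(−d₂) = 0.664300
Put price V = K·e^{−rT}·N(−d₂) − S·N(−d₁) = 68.315167 − 36.139066 = 32.176101
ρ = −K·T·e^{−rT}·N(−d₂) = -204.508284

price = 32.176101
ρ = -204.508284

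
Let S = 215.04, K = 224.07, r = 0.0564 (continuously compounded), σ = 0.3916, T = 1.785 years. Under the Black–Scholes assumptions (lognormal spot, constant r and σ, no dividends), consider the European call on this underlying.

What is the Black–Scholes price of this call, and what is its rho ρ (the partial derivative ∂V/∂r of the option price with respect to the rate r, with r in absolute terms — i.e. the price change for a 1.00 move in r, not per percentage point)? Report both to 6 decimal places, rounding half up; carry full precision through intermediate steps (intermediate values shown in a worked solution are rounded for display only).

σ√T = 0.3916·√1.785 = 0.523193
d₁ = (ln(S/K) + (r+σ²/2)T) / (σ√T) = (ln(215.04/224.07) + (0.0564+0.3916²/2)·1.785) / 0.523193 = (-0.041134 + 0.237539) / 0.523193 = 0.375397
d₂ = d₁ − σ√T = 0.375397 − 0.523193 = -0.147796
e^{−rT} = e^{−0.0564·1.785} = 0.904228
N(d₁) = 0.646317,  N(d₂) = 0.441252
Call price V = S·N(d₁) − K·e^{−rT}·N(d₂) = 138.984075 − 89.402181 = 49.581894
ρ = K·T·e^{−rT}·N(d₂) = 159.582894

price = 49.581894
ρ = 159.582894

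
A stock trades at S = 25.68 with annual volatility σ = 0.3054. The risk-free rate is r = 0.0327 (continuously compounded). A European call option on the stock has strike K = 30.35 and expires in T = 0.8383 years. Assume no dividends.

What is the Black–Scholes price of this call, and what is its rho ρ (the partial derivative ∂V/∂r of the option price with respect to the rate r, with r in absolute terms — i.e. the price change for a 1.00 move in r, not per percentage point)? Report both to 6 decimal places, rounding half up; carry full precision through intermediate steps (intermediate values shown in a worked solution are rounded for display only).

σ√T = 0.3054·√0.8383 = 0.279620
d₁ = (ln(S/K) + (r+σ²/2)T) / (σ√T) = (ln(25.68/30.35) + (0.0327+0.3054²/2)·0.8383) / 0.279620 = (-0.167084 + 0.066506) / 0.279620 = -0.359694
d₂ = d₁ − σ√T = -0.359694 − 0.279620 = -0.639315
e^{−rT} = e^{−0.0327·0.8383} = 0.972960
N(d₁) = 0.359538,  N(d₂) = 0.261309
Call price V = S·N(d₁) − K·e^{−rT}·N(d₂) = 9.232932 − 7.716284 = 1.516648
ρ = K·T·e^{−rT}·N(d₂) = 6.468561

price = 1.516648
ρ = 6.468561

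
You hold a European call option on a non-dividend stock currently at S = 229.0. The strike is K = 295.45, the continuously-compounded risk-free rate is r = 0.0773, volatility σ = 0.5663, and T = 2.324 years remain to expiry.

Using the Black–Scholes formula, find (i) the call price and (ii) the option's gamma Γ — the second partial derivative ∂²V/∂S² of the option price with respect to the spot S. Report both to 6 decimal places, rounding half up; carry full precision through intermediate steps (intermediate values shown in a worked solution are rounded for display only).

σ√T = 0.5663·√2.324 = 0.863306
d₁ = (ln(S/K) + (r+σ²/2)T) / (σ√T) = (ln(229.0/295.45) + (0.0773+0.5663²/2)·2.324) / 0.863306 = (-0.254778 + 0.552294) / 0.863306 = 0.344624
d₂ = d₁ − σ√T = 0.344624 − 0.863306 = -0.518682
e^{−rT} = e^{−0.0773·2.324} = 0.835567
N(d₁) = 0.634812,  N(d₂) = 0.301991
Call price V = S·N(d₁) − K·e^{−rT}·N(d₂) = 145.371837 − 74.552059 = 70.819778
φ(d₁) = (1/√(2π))·e^{−d₁²/2} = 0.375942
Γ = φ(d₁) / (S·σ·√T) = 0.001902

price = 70.819778
Γ = 0.001902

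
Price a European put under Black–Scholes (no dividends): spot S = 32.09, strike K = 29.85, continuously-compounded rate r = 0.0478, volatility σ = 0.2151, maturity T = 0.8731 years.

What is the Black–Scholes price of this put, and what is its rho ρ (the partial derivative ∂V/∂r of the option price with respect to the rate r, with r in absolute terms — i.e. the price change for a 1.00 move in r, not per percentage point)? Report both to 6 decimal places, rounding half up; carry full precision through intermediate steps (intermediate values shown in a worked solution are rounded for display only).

σ√T = 0.2151·√0.8731 = 0.200989
d₁ = (ln(S/K) + (r+σ²/2)T) / (σ√T) = (ln(32.09/29.85) + (0.0478+0.2151²/2)·0.8731) / 0.200989 = (0.072360 + 0.061932) / 0.200989 = 0.668156
d₂ = d₁ − σ√T = 0.668156 − 0.200989 = 0.467167
e^{−rT} = e^{−0.0478·0.8731} = 0.959125
N(−d₁) = 0.252017,  N(−d₂) = 0.320190
Put price V = K·e^{−rT}·N(−d₂) − S·N(−d₁) = 9.167002 − 8.087223 = 1.079779
ρ = −K·T·e^{−rT}·N(−d₂) = -8.003710

price = 1.079779
ρ = -8.003710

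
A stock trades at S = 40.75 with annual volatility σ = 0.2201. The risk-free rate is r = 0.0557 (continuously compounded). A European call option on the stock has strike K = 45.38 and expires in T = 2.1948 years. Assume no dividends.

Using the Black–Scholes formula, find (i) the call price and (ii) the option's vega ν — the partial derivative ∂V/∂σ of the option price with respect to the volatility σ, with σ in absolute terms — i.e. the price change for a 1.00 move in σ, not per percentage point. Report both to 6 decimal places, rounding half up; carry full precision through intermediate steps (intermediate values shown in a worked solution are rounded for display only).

σ√T = 0.2201·√2.1948 = 0.326075
d₁ = (ln(S/K) + (r+σ²/2)T) / (σ√T) = (ln(40.75/45.38) + (0.0557+0.2201²/2)·2.1948) / 0.326075 = (-0.107616 + 0.175413) / 0.326075 = 0.207919
d₂ = d₁ − σ√T = 0.207919 − 0.326075 = -0.118156
e^{−rT} = e^{−0.0557·2.1948} = 0.884927
N(d₁) = 0.582354,  N(d₂) = 0.452972
Call price V = S·N(d₁) − K·e^{−rT}·N(d₂) = 23.730920 − 18.190440 = 5.540481
φ(d₁) = (1/√(2π))·e^{−d₁²/2} = 0.390412
ν = S·φ(d₁)·√T = 23.569361

price = 5.540481
ν = 23.569361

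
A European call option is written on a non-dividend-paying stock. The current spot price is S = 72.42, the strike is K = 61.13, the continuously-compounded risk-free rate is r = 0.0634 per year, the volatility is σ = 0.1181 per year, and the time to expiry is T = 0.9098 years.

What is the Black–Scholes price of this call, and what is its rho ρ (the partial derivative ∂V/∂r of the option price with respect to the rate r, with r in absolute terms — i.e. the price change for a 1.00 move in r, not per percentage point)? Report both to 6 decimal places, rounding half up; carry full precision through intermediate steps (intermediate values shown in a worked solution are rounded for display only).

price = 14.775358
ρ = 51.187196

σ√T = 0.1181·√0.9098 = 0.112648
d₁ = (ln(S/K) + (r+σ²/2)T) / (σ√T) = (ln(72.42/61.13) + (0.0634+0.1181²/2)·0.9098) / 0.112648 = (0.169480 + 0.064026) / 0.112648 = 2.072884
d₂ = d₁ − σ√T = 2.072884 − 0.112648 = 1.960236
e^{−rT} = e^{−0.0634·0.9098} = 0.943951
N(d₁) = 0.980908,  N(d₂) = 0.975016
Call price V = S·N(d₁) − K·e^{−rT}·N(d₂) = 71.037389 − 56.262031 = 14.775358
ρ = K·T·e^{−rT}·N(d₂) = 51.187196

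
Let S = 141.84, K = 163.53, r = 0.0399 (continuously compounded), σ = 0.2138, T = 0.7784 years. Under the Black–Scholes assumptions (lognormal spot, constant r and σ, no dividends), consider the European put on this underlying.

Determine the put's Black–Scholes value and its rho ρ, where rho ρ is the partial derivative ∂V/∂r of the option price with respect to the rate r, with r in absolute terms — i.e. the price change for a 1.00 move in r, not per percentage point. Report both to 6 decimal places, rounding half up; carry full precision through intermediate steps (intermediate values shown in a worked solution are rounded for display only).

price = 21.528800
ρ = -92.922416

σ√T = 0.2138·√0.7784 = 0.188629
d₁ = (ln(S/K) + (r+σ²/2)T) / (σ√T) = (ln(141.84/163.53) + (0.0399+0.2138²/2)·0.7784) / 0.188629 = (-0.142297 + 0.048849) / 0.188629 = -0.495406
d₂ = d₁ − σ√T = -0.495406 − 0.188629 = -0.684036
e^{−rT} = e^{−0.0399·0.7784} = 0.969419
N(−d₁) = 0.689843,  N(−d₂) = 0.753024
Put price V = K·e^{−rT}·N(−d₂) − S·N(−d₁) = 119.376177 − 97.847377 = 21.528800
ρ = −K·T·e^{−rT}·N(−d₂) = -92.922416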